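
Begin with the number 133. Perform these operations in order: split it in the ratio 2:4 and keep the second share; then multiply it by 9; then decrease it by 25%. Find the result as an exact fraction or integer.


Start with 133.
Step 1: Split 2:4, second share = 133 * 4/6 = 266/3
Step 2: Multiply by 9: 266/3 * 9 = 798
Step 3: Decrease by 25%: 798 * 75/100 = 1197/2
Final result = 1197/2

1197/2


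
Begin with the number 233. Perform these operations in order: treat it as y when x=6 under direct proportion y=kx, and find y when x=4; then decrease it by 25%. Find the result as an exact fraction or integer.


Start with 233.
Step 1: Direct prop: k = (233)/6; new y = k*4 = 233*4/6 = 466/3
Step 2: Decrease by 25%: 466/3 * 75/100 = 233/2
Final result = 233/2

233/2


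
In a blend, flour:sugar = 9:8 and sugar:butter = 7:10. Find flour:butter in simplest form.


Given a:b = 9:8 and b:c = 7:10
Make b consistent. Multiply first ratio by 7: a:b = 63:56
Multiply second ratio by 8: b:c = 56:80
Now b = 56 in both, so a:b:c = 63:56:80
Therefore a:c = 63:80
Simplify by GCD: a:c = 63:80

63:80


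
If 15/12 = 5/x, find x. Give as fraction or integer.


Setting up: 15/12 = 5/x
Cross multiply: 15 * x = 12 * 5
15x = 60
x = 60/15
x = 4

4


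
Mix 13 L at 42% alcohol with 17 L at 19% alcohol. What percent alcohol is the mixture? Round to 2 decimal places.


Solute in mixture 1 = 42% of 13 L = 13*42/100 = 273/50 L
Solute in mixture 2 = 19% of 17 L = 17*19/100 = 323/100 L
Total solute = 273/50 + 323/100 = 869/100 L
Total volume = 13 + 17 = 30 L
Final concentration = 869/100/30 * 100 = 28.97%

28.97


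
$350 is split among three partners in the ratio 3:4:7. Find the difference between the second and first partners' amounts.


Total parts = 3 + 4 + 7 = 14
Value per part = 350 / 14 = 25
Shares: 3*25=75, 4*25=100, 7*25=175
Second share = 100, first share = 75
Difference = |100 - 75| = 25

25


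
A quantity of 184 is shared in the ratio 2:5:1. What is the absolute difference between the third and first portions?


Total parts = 2 + 5 + 1 = 8
Value per part = 184 / 8 = 23
Shares: 2*23=46, 5*23=115, 1*23=23
Third share = 23, first share = 46
Difference = |23 - 46| = 23

23


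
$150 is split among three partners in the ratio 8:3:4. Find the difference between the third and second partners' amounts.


Total parts = 8 + 3 + 4 = 15
Value per part = 150 / 15 = 10
Shares: 8*10=80, 3*10=30, 4*10=40
Third share = 40, second share = 30
Difference = |40 - 30| = 10

10


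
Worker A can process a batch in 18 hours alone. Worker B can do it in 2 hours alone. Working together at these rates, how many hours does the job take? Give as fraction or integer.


Rate of A = 1/18 job per hour
Rate of B = 1/2 job per hour
Combined rate = 1/18 + 1/2
Find common denominator: (2 + 18)/(18*2) = 20/36
Combined rate = 5/9 job per hour
Time together = 1 / (5/9) = 9/5 hours

9/5


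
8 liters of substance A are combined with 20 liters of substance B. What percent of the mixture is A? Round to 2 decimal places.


Volume of A = 8 L
Volume of B = 20 L
Total volume = 8 + 20 = 28 L
Percentage of A = (8/28) * 100
= 28.57%

28.57


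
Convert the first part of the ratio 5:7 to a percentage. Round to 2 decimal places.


Total parts = 5 + 7 = 12
First part fraction = 5/12
Percentage = (5/12) * 100
= 0.416667 * 100
= 41.67%

41.67


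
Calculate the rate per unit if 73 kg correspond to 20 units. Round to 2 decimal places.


Total kg = 73
Number of units = 20
Unit rate = 73 / 20
= 3.65 kg per unit

3.65


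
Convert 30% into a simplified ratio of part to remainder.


Part = 30%, Remainder = 70%
Ratio = 30:70
GCD(30, 70) = 10
Simplify: 3:7 = 3:7

3:7


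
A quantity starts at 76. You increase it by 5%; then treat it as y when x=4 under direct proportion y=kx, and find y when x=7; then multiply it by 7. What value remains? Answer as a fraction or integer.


Start with 76.
Step 1: Increase by 5%: 76 * 105/100 = 399/5
Step 2: Direct prop: k = (399/5)/4; new y = k*7 = 399/5*7/4 = 2793/20
Step 3: Multiply by 7: 2793/20 * 7 = 19551/20
Final result = 19551/20

19551/20


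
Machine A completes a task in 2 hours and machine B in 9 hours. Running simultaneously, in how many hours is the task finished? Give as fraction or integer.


Rate of A = 1/2 job per hour
Rate of B = 1/9 job per hour
Combined rate = 1/2 + 1/9
Find common denominator: (9 + 2)/(2*9) = 11/18
Combined rate = 11/18 job per hour
Time together = 1 / (11/18) = 18/11 hours

18/11


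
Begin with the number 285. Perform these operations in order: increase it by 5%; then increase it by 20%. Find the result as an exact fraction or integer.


Start with 285.
Step 1: Increase by 5%: 285 * 105/100 = 1197/4
Step 2: Increase by 20%: 1197/4 * 120/100 = 3591/10
Final result = 3591/10

3591/10


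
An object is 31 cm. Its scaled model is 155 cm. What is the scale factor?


Original length = 31 cm
Scaled length = 155 cm
Scale factor = 155 / 31
= 5

5


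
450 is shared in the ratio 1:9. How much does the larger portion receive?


Total parts = 1 + 9 = 10
Value per part = 450 / 10 = 45
First share = 1 * 45 = 45
Second share = 9 * 45 = 405
Larger share = 405

405


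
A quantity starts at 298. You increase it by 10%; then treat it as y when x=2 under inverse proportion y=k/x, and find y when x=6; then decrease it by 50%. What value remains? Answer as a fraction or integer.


Start with 298.
Step 1: Increase by 10%: 298 * 110/100 = 1639/5
Step 2: Inverse prop: k = (1639/5)*2; new y = k/6 = 1639/5*2/6 = 1639/15
Step 3: Decrease by 50%: 1639/15 * 50/100 = 1639/30
Final result = 1639/30

1639/30


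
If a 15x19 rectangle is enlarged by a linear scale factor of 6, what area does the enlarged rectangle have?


Original dimensions: 15 x 19
Enlargement factor = 6
New width = 15 * 6 = 90
New height = 19 * 6 = 114
New area = 90 * 114 = 10260

10260


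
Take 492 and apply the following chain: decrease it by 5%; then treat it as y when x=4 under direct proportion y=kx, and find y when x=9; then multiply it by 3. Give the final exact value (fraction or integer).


Start with 492.
Step 1: Decrease by 5%: 492 * 95/100 = 2337/5
Step 2: Direct prop: k = (2337/5)/4; new y = k*9 = 2337/5*9/4 = 21033/20
Step 3: Multiply by 3: 21033/20 * 3 = 63099/20
Final result = 63099/20

63099/20


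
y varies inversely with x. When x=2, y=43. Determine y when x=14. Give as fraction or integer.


Inverse proportion: y = k/x
Find k: k = 2 * 43 = 86
Compute y at x=14: y = 86/14
y = 43/7

43/7


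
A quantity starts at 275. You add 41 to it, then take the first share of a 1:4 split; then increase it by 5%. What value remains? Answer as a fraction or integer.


Start with 275.
Step 1: Add 41: 275+41=316; split 1:4 first = 316*1/5 = 316/5
Step 2: Increase by 5%: 316/5 * 105/100 = 1659/25
Final result = 1659/25

1659/25


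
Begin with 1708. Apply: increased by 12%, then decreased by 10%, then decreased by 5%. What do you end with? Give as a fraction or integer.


Start: 1708
Step 1: increase by 12% => multiply by 112/100
  1708 * 112/100 = 47824/25
Step 2: decrease by 10% => multiply by 90/100
  47824/25 * 90/100 = 215208/125
Step 3: decrease by 5% => multiply by 95/100
  215208/125 * 95/100 = 1022238/625
Final value = 1022238/625

1022238/625


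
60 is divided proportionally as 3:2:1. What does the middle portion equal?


Ratio = 3:2:1
Total parts = 3 + 2 + 1 = 6
Value per part = 60 / 6 = 10
First share = 3 * 10 = 30
Middle share = 2 * 10 = 20
Third share = 1 * 10 = 10

20


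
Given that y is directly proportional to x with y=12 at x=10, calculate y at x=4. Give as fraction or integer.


Direct proportion: y = kx
Find k: k = 12/10 = 6/5
Compute y at x=4: y = 6/5 * 4
y = 24/5

24/5


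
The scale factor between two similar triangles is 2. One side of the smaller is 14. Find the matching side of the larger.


Similar triangles have proportional sides
Scale factor = 2
Smaller side = 14
Corresponding larger side = 14 * 2
= 28

28


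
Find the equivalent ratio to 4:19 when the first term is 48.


Original ratio: 4:19
First term target: 48
Scale factor = 48 / 4 = 12
Multiply second term: 19 * 12 = 228
Equivalent ratio = 48:228

48:228


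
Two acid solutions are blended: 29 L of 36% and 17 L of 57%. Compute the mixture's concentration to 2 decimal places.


Solute in mixture 1 = 36% of 29 L = 29*36/100 = 261/25 L
Solute in mixture 2 = 57% of 17 L = 17*57/100 = 969/100 L
Total solute = 261/25 + 969/100 = 2013/100 L
Total volume = 29 + 17 = 46 L
Final concentration = 2013/100/46 * 100 = 43.76%

43.76


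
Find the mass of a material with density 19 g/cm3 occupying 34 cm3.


Using mass = density * volume
Density = 19 g/cm3
Volume = 34 cm3
Mass = 19 * 34
= 646 g

646


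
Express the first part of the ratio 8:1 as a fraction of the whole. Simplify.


Total parts = 8 + 1 = 9
First part fraction = 8/9
Simplify: 8/9 = 8/9

8/9


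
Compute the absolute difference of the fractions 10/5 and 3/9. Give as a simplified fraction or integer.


Simplify: 10/5 = 2 and 3/9 = 1/3
Find common denominator: LCD = 3
Convert: 6/3 and 1/3
Difference = |6 - 1|/3 = 5/3
Simplified = 5/3

5/3


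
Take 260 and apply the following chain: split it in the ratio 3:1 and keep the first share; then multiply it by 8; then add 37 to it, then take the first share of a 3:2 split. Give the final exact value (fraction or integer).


Start with 260.
Step 1: Split 3:1, first share = 260 * 3/4 = 195
Step 2: Multiply by 8: 195 * 8 = 1560
Step 3: Add 37: 1560+37=1597; split 3:2 first = 1597*3/5 = 4791/5
Final result = 4791/5

4791/5


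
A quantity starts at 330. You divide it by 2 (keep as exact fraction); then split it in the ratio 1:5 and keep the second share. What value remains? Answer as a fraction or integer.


Start with 330.
Step 1: Divide by 2: 330 / 2 = 165
Step 2: Split 1:5, second share = 165 * 5/6 = 275/2
Final result = 275/2

275/2


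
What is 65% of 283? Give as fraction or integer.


Compute 65% of 283
Convert percentage: 65% = 65/100
Multiply: 283 * 65/100
= 18395/100
= 3679/20

3679/20


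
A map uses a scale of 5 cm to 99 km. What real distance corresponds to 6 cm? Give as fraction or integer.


Map scale: 5 cm = 99 km
Measured distance on map = 6 cm
Set up proportion: 6 * 99 / 5
= 594 / 5
= 594/5 km

594/5


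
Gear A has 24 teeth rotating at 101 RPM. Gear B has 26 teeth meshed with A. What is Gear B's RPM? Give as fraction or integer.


Gear ratio: teeth_A * RPM_A = teeth_B * RPM_B
24 * 101 = 26 * RPM_B
2424 = 26 * RPM_B
RPM_B = 2424 / 26
RPM_B = 1212/13

1212/13


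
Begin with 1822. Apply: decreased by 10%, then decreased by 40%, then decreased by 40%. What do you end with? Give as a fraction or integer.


Start: 1822
Step 1: decrease by 10% => multiply by 90/100
  1822 * 90/100 = 8199/5
Step 2: decrease by 40% => multiply by 60/100
  8199/5 * 60/100 = 24597/25
Step 3: decrease by 40% => multiply by 60/100
  24597/25 * 60/100 = 73791/125
Final value = 73791/125

73791/125


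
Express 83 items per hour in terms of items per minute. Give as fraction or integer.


Converting from per hour to per minute
Rate = 83 items per hour
Divide by 60: 83/60
= 83/60 items per minute

83/60


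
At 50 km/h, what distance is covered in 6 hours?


Using distance = speed * time
Speed = 50 km/h
Time = 6 hours
Distance = 50 * 6
= 300 km

300


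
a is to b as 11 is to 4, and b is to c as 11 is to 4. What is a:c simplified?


Given a:b = 11:4 and b:c = 11:4
Make b consistent. Multiply first ratio by 11: a:b = 121:44
Multiply second ratio by 4: b:c = 44:16
Now b = 44 in both, so a:b:c = 121:44:16
Therefore a:c = 121:16
Simplify by GCD: a:c = 121:16

121:16


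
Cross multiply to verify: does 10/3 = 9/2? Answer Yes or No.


Cross multiply to check 10/3 = 9/2
Left cross product: 10 * 2 = 20
Right cross product: 3 * 9 = 27
20 != 27
Not equal, so proportions differ => No

No


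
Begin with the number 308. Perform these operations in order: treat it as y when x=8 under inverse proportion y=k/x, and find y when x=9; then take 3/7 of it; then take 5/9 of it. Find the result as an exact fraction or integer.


Start with 308.
Step 1: Inverse prop: k = (308)*8; new y = k/9 = 308*8/9 = 2464/9
Step 2: Take 3/7: 2464/9 * 3/7 = 352/3
Step 3: Take 5/9: 352/3 * 5/9 = 1760/27
Final result = 1760/27

1760/27


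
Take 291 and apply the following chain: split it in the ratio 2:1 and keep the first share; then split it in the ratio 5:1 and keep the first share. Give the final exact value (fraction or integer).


Start with 291.
Step 1: Split 2:1, first share = 291 * 2/3 = 194
Step 2: Split 5:1, first share = 194 * 5/6 = 485/3
Final result = 485/3

485/3


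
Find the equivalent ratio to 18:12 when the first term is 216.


Original ratio: 18:12
First term target: 216
Scale factor = 216 / 18 = 12
Multiply second term: 12 * 12 = 144
Equivalent ratio = 216:144

216:144


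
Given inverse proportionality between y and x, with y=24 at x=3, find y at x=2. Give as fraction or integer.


Inverse proportion: y = k/x
Find k: k = 3 * 24 = 72
Compute y at x=2: y = 72/2
y = 36

36


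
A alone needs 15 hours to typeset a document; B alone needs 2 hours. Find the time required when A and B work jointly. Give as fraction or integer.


Rate of A = 1/15 job per hour
Rate of B = 1/2 job per hour
Combined rate = 1/15 + 1/2
Find common denominator: (2 + 15)/(15*2) = 17/30
Combined rate = 17/30 job per hour
Time together = 1 / (17/30) = 30/17 hours

30/17


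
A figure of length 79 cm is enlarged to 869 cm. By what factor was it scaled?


Original length = 79 cm
Scaled length = 869 cm
Scale factor = 869 / 79
= 11

11


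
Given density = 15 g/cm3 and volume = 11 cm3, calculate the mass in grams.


Using mass = density * volume
Density = 15 g/cm3
Volume = 11 cm3
Mass = 15 * 11
= 165 g

165


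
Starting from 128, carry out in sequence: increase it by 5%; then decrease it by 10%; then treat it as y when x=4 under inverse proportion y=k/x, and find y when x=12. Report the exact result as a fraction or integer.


Start with 128.
Step 1: Increase by 5%: 128 * 105/100 = 672/5
Step 2: Decrease by 10%: 672/5 * 90/100 = 3024/25
Step 3: Inverse prop: k = (3024/25)*4; new y = k/12 = 3024/25*4/12 = 1008/25
Final result = 1008/25

1008/25


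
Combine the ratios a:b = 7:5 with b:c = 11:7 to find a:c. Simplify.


Given a:b = 7:5 and b:c = 11:7
Make b consistent. Multiply first ratio by 11: a:b = 77:55
Multiply second ratio by 5: b:c = 55:35
Now b = 55 in both, so a:b:c = 77:55:35
Therefore a:c = 77:35
Simplify by GCD: a:c = 11:5

11:5


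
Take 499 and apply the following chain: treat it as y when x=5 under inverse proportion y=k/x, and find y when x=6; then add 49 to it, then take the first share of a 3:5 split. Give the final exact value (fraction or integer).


Start with 499.
Step 1: Inverse prop: k = (499)*5; new y = k/6 = 499*5/6 = 2495/6
Step 2: Add 49: 2495/6+49=2789/6; split 3:5 first = 2789/6*3/8 = 2789/16
Final result = 2789/16

2789/16


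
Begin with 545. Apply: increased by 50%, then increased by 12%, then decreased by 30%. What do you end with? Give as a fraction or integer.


Start: 545
Step 1: increase by 50% => multiply by 150/100
  545 * 150/100 = 1635/2
Step 2: increase by 12% => multiply by 112/100
  1635/2 * 112/100 = 4578/5
Step 3: decrease by 30% => multiply by 70/100
  4578/5 * 70/100 = 16023/25
Final value = 16023/25

16023/25


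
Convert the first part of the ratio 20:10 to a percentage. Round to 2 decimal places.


Total parts = 20 + 10 = 30
First part fraction = 20/30
Percentage = (20/30) * 100
= 0.666667 * 100
= 66.67%

66.67


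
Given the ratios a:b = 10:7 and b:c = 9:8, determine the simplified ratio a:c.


Given a:b = 10:7 and b:c = 9:8
Make b consistent. Multiply first ratio by 9: a:b = 90:63
Multiply second ratio by 7: b:c = 63:56
Now b = 63 in both, so a:b:c = 90:63:56
Therefore a:c = 90:56
Simplify by GCD: a:c = 45:28

45:28


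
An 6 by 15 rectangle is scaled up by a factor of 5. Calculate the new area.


Original dimensions: 6 x 15
Enlargement factor = 5
New width = 6 * 5 = 30
New height = 15 * 5 = 75
New area = 30 * 75 = 2250

2250


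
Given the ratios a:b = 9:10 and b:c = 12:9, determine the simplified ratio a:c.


Given a:b = 9:10 and b:c = 12:9
Make b consistent. Multiply first ratio by 12: a:b = 108:120
Multiply second ratio by 10: b:c = 120:90
Now b = 120 in both, so a:b:c = 108:120:90
Therefore a:c = 108:90
Simplify by GCD: a:c = 6:5

6:5


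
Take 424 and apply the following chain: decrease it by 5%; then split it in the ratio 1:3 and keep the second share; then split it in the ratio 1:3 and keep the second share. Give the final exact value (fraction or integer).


Start with 424.
Step 1: Decrease by 5%: 424 * 95/100 = 2014/5
Step 2: Split 1:3, second share = 2014/5 * 3/4 = 3021/10
Step 3: Split 1:3, second share = 3021/10 * 3/4 = 9063/40
Final result = 9063/40

9063/40


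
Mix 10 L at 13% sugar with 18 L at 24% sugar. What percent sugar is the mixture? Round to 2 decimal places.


Solute in mixture 1 = 13% of 10 L = 10*13/100 = 13/10 L
Solute in mixture 2 = 24% of 18 L = 18*24/100 = 108/25 L
Total solute = 13/10 + 108/25 = 281/50 L
Total volume = 10 + 18 = 28 L
Final concentration = 281/50/28 * 100 = 20.07%

20.07


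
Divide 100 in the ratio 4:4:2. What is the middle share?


Ratio = 4:4:2
Total parts = 4 + 4 + 2 = 10
Value per part = 100 / 10 = 10
First share = 4 * 10 = 40
Middle share = 4 * 10 = 40
Third share = 2 * 10 = 20

40


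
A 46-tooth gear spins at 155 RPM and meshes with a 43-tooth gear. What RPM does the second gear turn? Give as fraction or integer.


Gear ratio: teeth_A * RPM_A = teeth_B * RPM_B
46 * 155 = 43 * RPM_B
7130 = 43 * RPM_B
RPM_B = 7130 / 43
RPM_B = 7130/43

7130/43


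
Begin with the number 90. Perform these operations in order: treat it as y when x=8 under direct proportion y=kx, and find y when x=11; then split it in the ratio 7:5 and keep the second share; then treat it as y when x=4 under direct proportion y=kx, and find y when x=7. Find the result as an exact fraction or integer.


Start with 90.
Step 1: Direct prop: k = (90)/8; new y = k*11 = 90*11/8 = 495/4
Step 2: Split 7:5, second share = 495/4 * 5/12 = 825/16
Step 3: Direct prop: k = (825/16)/4; new y = k*7 = 825/16*7/4 = 5775/64
Final result = 5775/64

5775/64


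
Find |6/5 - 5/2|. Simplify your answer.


Simplify: 6/5 = 6/5 and 5/2 = 5/2
Find common denominator: LCD = 10
Convert: 12/10 and 25/10
Difference = |12 - 25|/10 = 13/10
Simplified = 13/10

13/10


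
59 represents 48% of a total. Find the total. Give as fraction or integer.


Given: 59 is 48% of the whole
Set up: 59 = 48/100 * whole
whole = 59 * 100 / 48
whole = 5900 / 48
whole = 1475/12

1475/12


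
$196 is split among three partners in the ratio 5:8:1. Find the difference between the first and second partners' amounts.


Total parts = 5 + 8 + 1 = 14
Value per part = 196 / 14 = 14
Shares: 5*14=70, 8*14=112, 1*14=14
First share = 70, second share = 112
Difference = |70 - 112| = 42

42


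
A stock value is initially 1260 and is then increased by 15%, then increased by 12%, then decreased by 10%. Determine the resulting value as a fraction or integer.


Start: 1260
Step 1: increase by 15% => multiply by 115/100
  1260 * 115/100 = 1449
Step 2: increase by 12% => multiply by 112/100
  1449 * 112/100 = 40572/25
Step 3: decrease by 10% => multiply by 90/100
  40572/25 * 90/100 = 182574/125
Final value = 182574/125

182574/125


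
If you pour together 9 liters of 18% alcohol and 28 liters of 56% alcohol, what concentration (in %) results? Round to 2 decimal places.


Solute in mixture 1 = 18% of 9 L = 9*18/100 = 81/50 L
Solute in mixture 2 = 56% of 28 L = 28*56/100 = 392/25 L
Total solute = 81/50 + 392/25 = 173/10 L
Total volume = 9 + 28 = 37 L
Final concentration = 173/10/37 * 100 = 46.76%

46.76


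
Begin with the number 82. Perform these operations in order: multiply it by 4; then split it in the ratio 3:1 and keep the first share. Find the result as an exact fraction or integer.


Start with 82.
Step 1: Multiply by 4: 82 * 4 = 328
Step 2: Split 3:1, first share = 328 * 3/4 = 246
Final result = 246

246


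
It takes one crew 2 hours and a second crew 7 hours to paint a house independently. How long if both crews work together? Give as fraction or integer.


Rate of A = 1/2 job per hour
Rate of B = 1/7 job per hour
Combined rate = 1/2 + 1/7
Find common denominator: (7 + 2)/(2*7) = 9/14
Combined rate = 9/14 job per hour
Time together = 1 / (9/14) = 14/9 hours

14/9


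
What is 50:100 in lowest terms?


Find GCD(50, 100)
GCD = 50
Divide both by 50: 50/50 = 1, 100/50 = 2
Simplified ratio = 1:2

1:2


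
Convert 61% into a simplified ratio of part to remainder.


Part = 61%, Remainder = 39%
Ratio = 61:39
GCD(61, 39) = 1
Simplify: 61:39 = 61:39

61:39


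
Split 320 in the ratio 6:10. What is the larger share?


Total parts = 6 + 10 = 16
Value per part = 320 / 16 = 20
First share = 6 * 20 = 120
Second share = 10 * 20 = 200
Larger share = 200

200


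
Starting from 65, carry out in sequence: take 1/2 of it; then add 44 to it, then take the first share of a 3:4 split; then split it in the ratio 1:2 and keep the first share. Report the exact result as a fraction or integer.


Start with 65.
Step 1: Take 1/2: 65 * 1/2 = 65/2
Step 2: Add 44: 65/2+44=153/2; split 3:4 first = 153/2*3/7 = 459/14
Step 3: Split 1:2, first share = 459/14 * 1/3 = 153/14
Final result = 153/14

153/14


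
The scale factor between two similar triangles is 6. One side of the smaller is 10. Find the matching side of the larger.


Similar triangles have proportional sides
Scale factor = 6
Smaller side = 10
Corresponding larger side = 10 * 6
= 60

60


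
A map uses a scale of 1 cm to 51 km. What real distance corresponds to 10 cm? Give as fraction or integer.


Map scale: 1 cm = 51 km
Measured distance on map = 10 cm
Set up proportion: 10 * 51 / 1
= 510 / 1
= 510 km

510


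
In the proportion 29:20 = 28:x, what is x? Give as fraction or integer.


Setting up: 29/20 = 28/x
Cross multiply: 29 * x = 20 * 28
29x = 560
x = 560/29
x = 560/29

560/29


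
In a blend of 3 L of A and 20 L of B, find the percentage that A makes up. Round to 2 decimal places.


Volume of A = 3 L
Volume of B = 20 L
Total volume = 3 + 20 = 23 L
Percentage of A = (3/23) * 100
= 13.04%

13.04


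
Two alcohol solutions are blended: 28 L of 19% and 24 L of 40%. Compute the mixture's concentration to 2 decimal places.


Solute in mixture 1 = 19% of 28 L = 28*19/100 = 133/25 L
Solute in mixture 2 = 40% of 24 L = 24*40/100 = 48/5 L
Total solute = 133/25 + 48/5 = 373/25 L
Total volume = 28 + 24 = 52 L
Final concentration = 373/25/52 * 100 = 28.69%

28.69


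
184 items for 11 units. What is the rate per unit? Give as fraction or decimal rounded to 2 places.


Total items = 184
Number of units = 11
Unit rate = 184 / 11
= 16.73 items per unit

16.73


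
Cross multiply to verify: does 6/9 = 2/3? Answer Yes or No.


Cross multiply to check 6/9 = 2/3
Left cross product: 6 * 3 = 18
Right cross product: 9 * 2 = 18
18 = 18
Equal, so proportions match => Yes

Yes


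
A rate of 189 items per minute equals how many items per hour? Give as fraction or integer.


Converting from per minute to per hour
Rate = 189 items per minute
Multiply by 60: 189 * 60
= 11340 items per hour

11340


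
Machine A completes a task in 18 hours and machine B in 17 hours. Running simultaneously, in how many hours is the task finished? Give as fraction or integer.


Rate of A = 1/18 job per hour
Rate of B = 1/17 job per hour
Combined rate = 1/18 + 1/17
Find common denominator: (17 + 18)/(18*17) = 35/306
Combined rate = 35/306 job per hour
Time together = 1 / (35/306) = 306/35 hours

306/35


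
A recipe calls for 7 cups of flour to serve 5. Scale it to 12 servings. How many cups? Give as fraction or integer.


Original: 7 cups for 5 servings
Target servings = 12
Scaling factor = 12/5
New amount = 7 * 12/5
= 84/5
= 84/5 cups

84/5


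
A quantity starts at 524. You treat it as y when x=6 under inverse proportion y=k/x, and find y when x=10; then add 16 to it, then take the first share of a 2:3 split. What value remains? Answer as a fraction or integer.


Start with 524.
Step 1: Inverse prop: k = (524)*6; new y = k/10 = 524*6/10 = 1572/5
Step 2: Add 16: 1572/5+16=1652/5; split 2:3 first = 1652/5*2/5 = 3304/25
Final result = 3304/25

3304/25


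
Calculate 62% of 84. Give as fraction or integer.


Compute 62% of 84
Convert percentage: 62% = 62/100
Multiply: 84 * 62/100
= 5208/100
= 1302/25

1302/25


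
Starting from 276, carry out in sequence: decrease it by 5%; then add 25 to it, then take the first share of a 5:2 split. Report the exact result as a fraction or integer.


Start with 276.
Step 1: Decrease by 5%: 276 * 95/100 = 1311/5
Step 2: Add 25: 1311/5+25=1436/5; split 5:2 first = 1436/5*5/7 = 1436/7
Final result = 1436/7

1436/7


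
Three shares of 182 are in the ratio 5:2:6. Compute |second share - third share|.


Total parts = 5 + 2 + 6 = 13
Value per part = 182 / 13 = 14
Shares: 5*14=70, 2*14=28, 6*14=84
Second share = 28, third share = 84
Difference = |28 - 84| = 56

56


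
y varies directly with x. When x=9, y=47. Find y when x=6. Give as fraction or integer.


Direct proportion: y = kx
Find k: k = 47/9 = 47/9
Compute y at x=6: y = 47/9 * 6
y = 94/3

94/3


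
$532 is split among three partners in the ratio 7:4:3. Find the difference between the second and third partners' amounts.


Total parts = 7 + 4 + 3 = 14
Value per part = 532 / 14 = 38
Shares: 7*38=266, 4*38=152, 3*38=114
Second share = 152, third share = 114
Difference = |152 - 114| = 38

38


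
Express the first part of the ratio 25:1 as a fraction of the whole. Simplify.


Total parts = 25 + 1 = 26
First part fraction = 25/26
Simplify: 25/26 = 25/26

25/26


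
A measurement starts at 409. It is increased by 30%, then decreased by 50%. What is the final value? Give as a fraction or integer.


Start: 409
Step 1: increase by 30% => multiply by 130/100
  409 * 130/100 = 5317/10
Step 2: decrease by 50% => multiply by 50/100
  5317/10 * 50/100 = 5317/20
Final value = 5317/20

5317/20


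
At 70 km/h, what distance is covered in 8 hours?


Using distance = speed * time
Speed = 70 km/h
Time = 8 hours
Distance = 70 * 8
= 560 km

560


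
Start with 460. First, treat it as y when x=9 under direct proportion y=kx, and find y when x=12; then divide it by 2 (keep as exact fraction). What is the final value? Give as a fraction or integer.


Start with 460.
Step 1: Direct prop: k = (460)/9; new y = k*12 = 460*12/9 = 1840/3
Step 2: Divide by 2: 1840/3 / 2 = 920/3
Final result = 920/3

920/3


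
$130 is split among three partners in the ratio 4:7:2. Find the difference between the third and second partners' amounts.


Total parts = 4 + 7 + 2 = 13
Value per part = 130 / 13 = 10
Shares: 4*10=40, 7*10=70, 2*10=20
Third share = 20, second share = 70
Difference = |20 - 70| = 50

50


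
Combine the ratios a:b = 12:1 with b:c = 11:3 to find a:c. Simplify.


Given a:b = 12:1 and b:c = 11:3
Make b consistent. Multiply first ratio by 11: a:b = 132:11
Multiply second ratio by 1: b:c = 11:3
Now b = 11 in both, so a:b:c = 132:11:3
Therefore a:c = 132:3
Simplify by GCD: a:c = 44:1

44:1


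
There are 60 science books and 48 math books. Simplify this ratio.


Find GCD(60, 48)
GCD = 12
Divide both by 12: 60/12 = 5, 48/12 = 4
Simplified ratio = 5:4

5:4


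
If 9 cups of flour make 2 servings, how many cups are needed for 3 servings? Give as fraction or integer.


Original: 9 cups for 2 servings
Target servings = 3
Scaling factor = 3/2
New amount = 9 * 3/2
= 27/2
= 27/2 cups

27/2


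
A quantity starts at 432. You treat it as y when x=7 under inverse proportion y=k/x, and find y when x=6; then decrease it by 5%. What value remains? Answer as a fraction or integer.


Start with 432.
Step 1: Inverse prop: k = (432)*7; new y = k/6 = 432*7/6 = 504
Step 2: Decrease by 5%: 504 * 95/100 = 2394/5
Final result = 2394/5

2394/5


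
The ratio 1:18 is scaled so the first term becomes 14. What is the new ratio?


Original ratio: 1:18
First term target: 14
Scale factor = 14 / 1 = 14
Multiply second term: 18 * 14 = 252
Equivalent ratio = 14:252

14:252


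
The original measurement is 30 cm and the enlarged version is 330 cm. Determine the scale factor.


Original length = 30 cm
Scaled length = 330 cm
Scale factor = 330 / 30
= 11

11


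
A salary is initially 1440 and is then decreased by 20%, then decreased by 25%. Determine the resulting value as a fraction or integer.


Start: 1440
Step 1: decrease by 20% => multiply by 80/100
  1440 * 80/100 = 1152
Step 2: decrease by 25% => multiply by 75/100
  1152 * 75/100 = 864
Final value = 864

864


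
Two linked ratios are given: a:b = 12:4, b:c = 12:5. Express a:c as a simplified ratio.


Given a:b = 12:4 and b:c = 12:5
Make b consistent. Multiply first ratio by 12: a:b = 144:48
Multiply second ratio by 4: b:c = 48:20
Now b = 48 in both, so a:b:c = 144:48:20
Therefore a:c = 144:20
Simplify by GCD: a:c = 36:5

36:5


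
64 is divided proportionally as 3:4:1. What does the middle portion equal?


Ratio = 3:4:1
Total parts = 3 + 4 + 1 = 8
Value per part = 64 / 8 = 8
First share = 3 * 8 = 24
Middle share = 4 * 8 = 32
Third share = 1 * 8 = 8

32


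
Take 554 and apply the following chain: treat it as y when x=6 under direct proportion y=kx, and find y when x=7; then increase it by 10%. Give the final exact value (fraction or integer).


Start with 554.
Step 1: Direct prop: k = (554)/6; new y = k*7 = 554*7/6 = 1939/3
Step 2: Increase by 10%: 1939/3 * 110/100 = 21329/30
Final result = 21329/30

21329/30


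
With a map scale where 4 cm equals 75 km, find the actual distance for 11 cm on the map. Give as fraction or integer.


Map scale: 4 cm = 75 km
Measured distance on map = 11 cm
Set up proportion: 11 * 75 / 4
= 825 / 4
= 825/4 km

825/4


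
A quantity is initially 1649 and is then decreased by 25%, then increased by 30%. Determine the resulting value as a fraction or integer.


Start: 1649
Step 1: decrease by 25% => multiply by 75/100
  1649 * 75/100 = 4947/4
Step 2: increase by 30% => multiply by 130/100
  4947/4 * 130/100 = 64311/40
Final value = 64311/40

64311/40


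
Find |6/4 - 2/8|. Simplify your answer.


Simplify: 6/4 = 3/2 and 2/8 = 1/4
Find common denominator: LCD = 4
Convert: 6/4 and 1/4
Difference = |6 - 1|/4 = 5/4
Simplified = 5/4

5/4


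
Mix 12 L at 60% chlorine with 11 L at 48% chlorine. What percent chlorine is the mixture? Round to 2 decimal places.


Solute in mixture 1 = 60% of 12 L = 12*60/100 = 36/5 L
Solute in mixture 2 = 48% of 11 L = 11*48/100 = 132/25 L
Total solute = 36/5 + 132/25 = 312/25 L
Total volume = 12 + 11 = 23 L
Final concentration = 312/25/23 * 100 = 54.26%

54.26


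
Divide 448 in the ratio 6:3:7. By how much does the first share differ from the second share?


Total parts = 6 + 3 + 7 = 16
Value per part = 448 / 16 = 28
Shares: 6*28=168, 3*28=84, 7*28=196
First share = 168, second share = 84
Difference = |168 - 84| = 84

84


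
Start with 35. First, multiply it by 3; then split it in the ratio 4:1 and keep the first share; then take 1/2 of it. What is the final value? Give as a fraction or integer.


Start with 35.
Step 1: Multiply by 3: 35 * 3 = 105
Step 2: Split 4:1, first share = 105 * 4/5 = 84
Step 3: Take 1/2: 84 * 1/2 = 42
Final result = 42

42


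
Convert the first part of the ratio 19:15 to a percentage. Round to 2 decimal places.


Total parts = 19 + 15 = 34
First part fraction = 19/34
Percentage = (19/34) * 100
= 0.558824 * 100
= 55.88%

55.88


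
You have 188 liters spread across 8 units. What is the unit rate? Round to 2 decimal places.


Total liters = 188
Number of units = 8
Unit rate = 188 / 8
= 23.50 liters per unit

23.50


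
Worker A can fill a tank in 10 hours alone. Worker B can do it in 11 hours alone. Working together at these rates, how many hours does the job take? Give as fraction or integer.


Rate of A = 1/10 job per hour
Rate of B = 1/11 job per hour
Combined rate = 1/10 + 1/11
Find common denominator: (11 + 10)/(10*11) = 21/110
Combined rate = 21/110 job per hour
Time together = 1 / (21/110) = 110/21 hours

110/21


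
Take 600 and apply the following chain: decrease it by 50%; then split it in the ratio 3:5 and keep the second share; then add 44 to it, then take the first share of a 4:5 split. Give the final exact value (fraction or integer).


Start with 600.
Step 1: Decrease by 50%: 600 * 50/100 = 300
Step 2: Split 3:5, second share = 300 * 5/8 = 375/2
Step 3: Add 44: 375/2+44=463/2; split 4:5 first = 463/2*4/9 = 926/9
Final result = 926/9

926/9


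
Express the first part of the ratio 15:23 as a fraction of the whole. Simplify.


Total parts = 15 + 23 = 38
First part fraction = 15/38
Simplify: 15/38 = 15/38

15/38


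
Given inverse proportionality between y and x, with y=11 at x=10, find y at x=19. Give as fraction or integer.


Inverse proportion: y = k/x
Find k: k = 10 * 11 = 110
Compute y at x=19: y = 110/19
y = 110/19

110/19


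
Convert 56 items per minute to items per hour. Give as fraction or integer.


Converting from per minute to per hour
Rate = 56 items per minute
Multiply by 60: 56 * 60
= 3360 items per hour

3360


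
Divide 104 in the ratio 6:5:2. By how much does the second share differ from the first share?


Total parts = 6 + 5 + 2 = 13
Value per part = 104 / 13 = 8
Shares: 6*8=48, 5*8=40, 2*8=16
Second share = 40, first share = 48
Difference = |40 - 48| = 8

8


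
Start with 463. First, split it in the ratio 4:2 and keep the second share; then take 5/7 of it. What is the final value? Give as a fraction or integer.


Start with 463.
Step 1: Split 4:2, second share = 463 * 2/6 = 463/3
Step 2: Take 5/7: 463/3 * 5/7 = 2315/21
Final result = 2315/21

2315/21


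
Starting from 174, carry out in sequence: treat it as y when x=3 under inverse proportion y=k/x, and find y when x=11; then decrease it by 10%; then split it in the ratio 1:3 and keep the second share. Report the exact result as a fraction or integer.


Start with 174.
Step 1: Inverse prop: k = (174)*3; new y = k/11 = 174*3/11 = 522/11
Step 2: Decrease by 10%: 522/11 * 90/100 = 2349/55
Step 3: Split 1:3, second share = 2349/55 * 3/4 = 7047/220
Final result = 7047/220

7047/220


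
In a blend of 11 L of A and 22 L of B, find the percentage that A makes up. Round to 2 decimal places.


Volume of A = 11 L
Volume of B = 22 L
Total volume = 11 + 22 = 33 L
Percentage of A = (11/33) * 100
= 33.33%

33.33


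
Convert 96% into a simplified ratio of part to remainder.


Part = 96%, Remainder = 4%
Ratio = 96:4
GCD(96, 4) = 4
Simplify: 24:1 = 24:1

24:1


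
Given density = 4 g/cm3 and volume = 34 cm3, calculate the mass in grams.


Using mass = density * volume
Density = 4 g/cm3
Volume = 34 cm3
Mass = 4 * 34
= 136 g

136


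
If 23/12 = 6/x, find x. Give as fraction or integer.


Setting up: 23/12 = 6/x
Cross multiply: 23 * x = 12 * 6
23x = 72
x = 72/23
x = 72/23

72/23


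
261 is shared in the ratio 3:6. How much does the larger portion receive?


Total parts = 3 + 6 = 9
Value per part = 261 / 9 = 29
First share = 3 * 29 = 87
Second share = 6 * 29 = 174
Larger share = 174

174


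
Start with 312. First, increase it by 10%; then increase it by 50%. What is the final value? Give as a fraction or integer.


Start with 312.
Step 1: Increase by 10%: 312 * 110/100 = 1716/5
Step 2: Increase by 50%: 1716/5 * 150/100 = 2574/5
Final result = 2574/5

2574/5


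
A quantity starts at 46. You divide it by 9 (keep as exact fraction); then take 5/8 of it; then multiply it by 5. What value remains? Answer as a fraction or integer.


Start with 46.
Step 1: Divide by 9: 46 / 9 = 46/9
Step 2: Take 5/8: 46/9 * 5/8 = 115/36
Step 3: Multiply by 5: 115/36 * 5 = 575/36
Final result = 575/36

575/36


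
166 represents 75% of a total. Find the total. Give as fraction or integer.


Given: 166 is 75% of the whole
Set up: 166 = 75/100 * whole
whole = 166 * 100 / 75
whole = 16600 / 75
whole = 664/3

664/3


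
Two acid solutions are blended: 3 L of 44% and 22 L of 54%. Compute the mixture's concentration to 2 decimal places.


Solute in mixture 1 = 44% of 3 L = 3*44/100 = 33/25 L
Solute in mixture 2 = 54% of 22 L = 22*54/100 = 297/25 L
Total solute = 33/25 + 297/25 = 66/5 L
Total volume = 3 + 22 = 25 L
Final concentration = 66/5/25 * 100 = 52.80%

52.80


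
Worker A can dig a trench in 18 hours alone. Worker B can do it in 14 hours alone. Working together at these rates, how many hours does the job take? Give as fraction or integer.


Rate of A = 1/18 job per hour
Rate of B = 1/14 job per hour
Combined rate = 1/18 + 1/14
Find common denominator: (14 + 18)/(18*14) = 32/252
Combined rate = 8/63 job per hour
Time together = 1 / (8/63) = 63/8 hours

63/8


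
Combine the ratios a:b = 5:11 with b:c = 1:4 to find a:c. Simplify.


Given a:b = 5:11 and b:c = 1:4
Make b consistent. Multiply first ratio by 1: a:b = 5:11
Multiply second ratio by 11: b:c = 11:44
Now b = 11 in both, so a:b:c = 5:11:44
Therefore a:c = 5:44
Simplify by GCD: a:c = 5:44

5:44


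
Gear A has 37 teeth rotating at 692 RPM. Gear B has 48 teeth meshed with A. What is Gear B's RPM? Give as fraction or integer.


Gear ratio: teeth_A * RPM_A = teeth_B * RPM_B
37 * 692 = 48 * RPM_B
25604 = 48 * RPM_B
RPM_B = 25604 / 48
RPM_B = 6401/12

6401/12


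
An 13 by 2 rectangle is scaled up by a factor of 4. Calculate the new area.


Original dimensions: 13 x 2
Enlargement factor = 4
New width = 13 * 4 = 52
New height = 2 * 4 = 8
New area = 52 * 8 = 416

416


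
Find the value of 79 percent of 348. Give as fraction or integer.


Compute 79% of 348
Convert percentage: 79% = 79/100
Multiply: 348 * 79/100
= 27492/100
= 6873/25

6873/25


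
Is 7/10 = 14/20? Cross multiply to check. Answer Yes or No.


Cross multiply to check 7/10 = 14/20
Left cross product: 7 * 20 = 140
Right cross product: 10 * 14 = 140
140 = 140
Equal, so proportions match => Yes

Yes


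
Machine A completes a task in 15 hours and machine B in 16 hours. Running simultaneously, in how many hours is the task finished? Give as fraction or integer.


Rate of A = 1/15 job per hour
Rate of B = 1/16 job per hour
Combined rate = 1/15 + 1/16
Find common denominator: (16 + 15)/(15*16) = 31/240
Combined rate = 31/240 job per hour
Time together = 1 / (31/240) = 240/31 hours

240/31


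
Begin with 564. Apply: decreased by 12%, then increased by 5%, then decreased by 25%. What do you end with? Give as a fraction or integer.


Start: 564
Step 1: decrease by 12% => multiply by 88/100
  564 * 88/100 = 12408/25
Step 2: increase by 5% => multiply by 105/100
  12408/25 * 105/100 = 65142/125
Step 3: decrease by 25% => multiply by 75/100
  65142/125 * 75/100 = 97713/250
Final value = 97713/250

97713/250


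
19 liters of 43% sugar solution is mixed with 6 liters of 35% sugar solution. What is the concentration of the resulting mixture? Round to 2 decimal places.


Solute in mixture 1 = 43% of 19 L = 19*43/100 = 817/100 L
Solute in mixture 2 = 35% of 6 L = 6*35/100 = 21/10 L
Total solute = 817/100 + 21/10 = 1027/100 L
Total volume = 19 + 6 = 25 L
Final concentration = 1027/100/25 * 100 = 41.08%

41.08


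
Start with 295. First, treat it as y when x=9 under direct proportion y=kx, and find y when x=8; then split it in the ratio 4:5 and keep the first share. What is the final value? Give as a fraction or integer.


Start with 295.
Step 1: Direct prop: k = (295)/9; new y = k*8 = 295*8/9 = 2360/9
Step 2: Split 4:5, first share = 2360/9 * 4/9 = 9440/81
Final result = 9440/81

9440/81
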